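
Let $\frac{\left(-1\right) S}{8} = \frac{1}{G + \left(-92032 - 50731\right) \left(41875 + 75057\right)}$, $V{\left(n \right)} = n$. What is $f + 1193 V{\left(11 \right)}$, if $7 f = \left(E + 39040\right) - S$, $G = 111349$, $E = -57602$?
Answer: $\frac{1223613321069325}{116854162369} \approx 10471.0$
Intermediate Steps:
$S = \frac{8}{16693451767}$ ($S = - \frac{8}{111349 + \left(-92032 - 50731\right) \left(41875 + 75057\right)} = - \frac{8}{111349 - 16693563116} = - \frac{8}{-16693451767} = \left(-8\right) \left(- \frac{1}{16693451767}\right) = \frac{8}{16693451767} \approx 4.7923 \cdot 10^{-10}$)
$f = - \frac{309863851699062}{116854162369}$ ($f = \frac{\left(-57602 + 39040\right) - \frac{8}{16693451767}}{7} = \frac{-18562 - \frac{8}{16693451767}}{7} = \frac{1}{7} \left(- \frac{309863851699062}{16693451767}\right) = - \frac{309863851699062}{116854162369} \approx -2651.7$)
$f + 1193 V{\left(11 \right)} = - \frac{309863851699062}{116854162369} + 1193 \cdot 11 = - \frac{309863851699062}{116854162369} + 13123 = \frac{1223613321069325}{116854162369}$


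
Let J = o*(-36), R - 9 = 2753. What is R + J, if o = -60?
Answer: 4922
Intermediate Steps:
R = 2762 (R = 9 + 2753 = 2762)
J = 2160 (J = -60*(-36) = 2160)
R + J = 2762 + 2160 = 4922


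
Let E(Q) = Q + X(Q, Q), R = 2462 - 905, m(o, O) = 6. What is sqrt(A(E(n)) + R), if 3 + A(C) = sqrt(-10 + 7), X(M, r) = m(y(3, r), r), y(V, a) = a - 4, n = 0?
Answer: sqrt(1554 + I*sqrt(3)) ≈ 39.421 + 0.022*I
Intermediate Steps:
y(V, a) = -4 + a
R = 1557
X(M, r) = 6
E(Q) = 6 + Q (E(Q) = Q + 6 = 6 + Q)
A(C) = -3 + I*sqrt(3) (A(C) = -3 + sqrt(-10 + 7) = -3 + sqrt(-3) = -3 + I*sqrt(3))
sqrt(A(E(n)) + R) = sqrt((-3 + I*sqrt(3)) + 1557) = sqrt(1554 + I*sqrt(3))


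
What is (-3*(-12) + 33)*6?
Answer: 414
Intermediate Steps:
(-3*(-12) + 33)*6 = (36 + 33)*6 = 69*6 = 414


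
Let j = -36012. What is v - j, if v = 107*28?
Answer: 39008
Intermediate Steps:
v = 2996
v - j = 2996 - 1*(-36012) = 2996 + 36012 = 39008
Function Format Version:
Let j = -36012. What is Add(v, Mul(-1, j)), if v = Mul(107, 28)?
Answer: 39008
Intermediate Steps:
v = 2996
Add(v, Mul(-1, j)) = Add(2996, Mul(-1, -36012)) = Add(2996, 36012) = 39008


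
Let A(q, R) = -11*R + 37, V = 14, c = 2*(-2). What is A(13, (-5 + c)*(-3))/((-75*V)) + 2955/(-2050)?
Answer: -10279/8610 ≈ -1.1938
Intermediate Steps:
c = -4
A(q, R) = 37 - 11*R
A(13, (-5 + c)*(-3))/((-75*V)) + 2955/(-2050) = (37 - 11*(-5 - 4)*(-3))/((-75*14)) + 2955/(-2050) = (37 - (-99)*(-3))/(-1050) + 2955*(-1/2050) = (37 - 11*27)*(-1/1050) - 591/410 = (37 - 297)*(-1/1050) - 591/410 = -260*(-1/1050) - 591/410 = 26/105 - 591/410 = -10279/8610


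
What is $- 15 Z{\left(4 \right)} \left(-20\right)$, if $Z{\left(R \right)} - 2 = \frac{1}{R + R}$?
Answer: $\frac{1275}{2} \approx 637.5$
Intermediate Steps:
$Z{\left(R \right)} = 2 + \frac{1}{2 R}$ ($Z{\left(R \right)} = 2 + \frac{1}{R + R} = 2 + \frac{1}{2 R}$)
$- 15 Z{\left(4 \right)} \left(-20\right) = - 15 \left(2 + \frac{1}{2 \cdot 4}\right) \left(-20\right) = - 15 \left(2 + \frac{1}{2} \cdot \frac{1}{4}\right) \left(-20\right) = - 15 \left(2 + \frac{1}{8}\right) \left(-20\right) = \left(-15\right) \frac{17}{8} \left(-20\right) = \left(- \frac{255}{8}\right) \left(-20\right) = \frac{1275}{2}$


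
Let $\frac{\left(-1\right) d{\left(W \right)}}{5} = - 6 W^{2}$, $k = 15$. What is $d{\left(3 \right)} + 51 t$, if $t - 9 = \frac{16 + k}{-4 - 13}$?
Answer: $636$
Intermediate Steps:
$d{\left(W \right)} = 30 W^{2}$ ($d{\left(W \right)} = - 5 \left(- 6 W^{2}\right) = 30 W^{2}$)
$t = \frac{122}{17}$ ($t = 9 + \frac{16 + 15}{-4 - 13} = 9 + \frac{31}{-17} = 9 + 31 \left(- \frac{1}{17}\right) = 9 - \frac{31}{17} = \frac{122}{17} \approx 7.1765$)
$d{\left(3 \right)} + 51 t = 30 \cdot 3^{2} + 51 \cdot \frac{122}{17} = 30 \cdot 9 + 366 = 270 + 366 = 636$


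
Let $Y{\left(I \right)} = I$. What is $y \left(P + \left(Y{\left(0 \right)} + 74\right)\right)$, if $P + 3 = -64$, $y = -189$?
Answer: $-1323$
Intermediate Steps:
$P = -67$ ($P = -3 - 64 = -67$)
$y \left(P + \left(Y{\left(0 \right)} + 74\right)\right) = - 189 \left(-67 + \left(0 + 74\right)\right) = - 189 \left(-67 + 74\right) = \left(-189\right) 7 = -1323$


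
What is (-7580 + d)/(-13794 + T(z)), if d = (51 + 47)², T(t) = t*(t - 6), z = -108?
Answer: -1012/741 ≈ -1.3657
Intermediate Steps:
T(t) = t*(-6 + t)
d = 9604 (d = 98² = 9604)
(-7580 + d)/(-13794 + T(z)) = (-7580 + 9604)/(-13794 - 108*(-6 - 108)) = 2024/(-13794 - 108*(-114)) = 2024/(-13794 + 12312) = 2024/(-1482) = 2024*(-1/1482) = -1012/741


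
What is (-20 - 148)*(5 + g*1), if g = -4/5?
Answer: -3528/5 ≈ -705.60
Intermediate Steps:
g = -⅘ (g = -4*⅕ = -⅘ ≈ -0.80000)
(-20 - 148)*(5 + g*1) = (-20 - 148)*(5 - ⅘*1) = -168*(5 - ⅘) = -168*21/5 = -3528/5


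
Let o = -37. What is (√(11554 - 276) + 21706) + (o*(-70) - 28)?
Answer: 24268 + √11278 ≈ 24374.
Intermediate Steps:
(√(11554 - 276) + 21706) + (o*(-70) - 28) = (√(11554 - 276) + 21706) + (-37*(-70) - 28) = (√11278 + 21706) + (2590 - 28) = (21706 + √11278) + 2562 = 24268 + √11278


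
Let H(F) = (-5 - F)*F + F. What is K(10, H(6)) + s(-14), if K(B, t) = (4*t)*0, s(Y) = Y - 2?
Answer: -16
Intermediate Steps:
H(F) = F + F*(-5 - F) (H(F) = F*(-5 - F) + F = F + F*(-5 - F))
s(Y) = -2 + Y
K(B, t) = 0
K(10, H(6)) + s(-14) = 0 + (-2 - 14) = 0 - 16 = -16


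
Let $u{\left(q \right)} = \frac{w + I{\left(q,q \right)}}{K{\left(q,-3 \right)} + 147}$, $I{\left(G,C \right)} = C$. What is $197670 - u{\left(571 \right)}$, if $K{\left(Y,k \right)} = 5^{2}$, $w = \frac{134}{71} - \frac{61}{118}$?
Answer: $\frac{284840837401}{1441016} \approx 1.9767 \cdot 10^{5}$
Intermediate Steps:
$w = \frac{11481}{8378}$ ($w = 134 \cdot \frac{1}{71} - \frac{61}{118} = \frac{134}{71} - \frac{61}{118} = \frac{11481}{8378} \approx 1.3704$)
$K{\left(Y,k \right)} = 25$
$u{\left(q \right)} = \frac{267}{33512} + \frac{q}{172}$ ($u{\left(q \right)} = \frac{\frac{11481}{8378} + q}{25 + 147} = \frac{\frac{11481}{8378} + q}{172} = \left(\frac{11481}{8378} + q\right) \frac{1}{172} = \frac{267}{33512} + \frac{q}{172}$)
$197670 - u{\left(571 \right)} = 197670 - \left(\frac{267}{33512} + \frac{1}{172} \cdot 571\right) = 197670 - \left(\frac{267}{33512} + \frac{571}{172}\right) = 197670 - \frac{4795319}{1441016} = \frac{284840837401}{1441016}$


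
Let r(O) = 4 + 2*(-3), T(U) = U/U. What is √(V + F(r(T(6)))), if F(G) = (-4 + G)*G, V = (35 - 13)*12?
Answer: 2*√69 ≈ 16.613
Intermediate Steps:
T(U) = 1
V = 264 (V = 22*12 = 264)
r(O) = -2 (r(O) = 4 - 6 = -2)
F(G) = G*(-4 + G)
√(V + F(r(T(6)))) = √(264 - 2*(-4 - 2)) = √(264 - 2*(-6)) = √(264 + 12) = √276 = 2*√69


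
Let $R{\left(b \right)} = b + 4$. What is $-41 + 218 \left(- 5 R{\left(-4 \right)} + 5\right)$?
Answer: $1049$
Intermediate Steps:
$R{\left(b \right)} = 4 + b$
$-41 + 218 \left(- 5 R{\left(-4 \right)} + 5\right) = -41 + 218 \left(- 5 \left(4 - 4\right) + 5\right) = -41 + 218 \left(\left(-5\right) 0 + 5\right) = -41 + 218 \left(0 + 5\right) = -41 + 218 \cdot 5 = -41 + 1090 = 1049$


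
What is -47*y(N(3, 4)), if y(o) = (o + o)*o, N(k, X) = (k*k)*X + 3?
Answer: -142974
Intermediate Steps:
N(k, X) = 3 + X*k**2 (N(k, X) = k**2*X + 3 = X*k**2 + 3 = 3 + X*k**2)
y(o) = 2*o**2 (y(o) = (2*o)*o = 2*o**2)
-47*y(N(3, 4)) = -94*(3 + 4*3**2)**2 = -94*(3 + 4*9)**2 = -94*(3 + 36)**2 = -94*39**2 = -94*1521 = -47*3042 = -142974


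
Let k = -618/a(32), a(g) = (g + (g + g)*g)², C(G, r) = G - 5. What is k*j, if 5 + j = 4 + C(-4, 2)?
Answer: 309/216320 ≈ 0.0014284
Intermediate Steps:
C(G, r) = -5 + G
a(g) = (g + 2*g²)² (a(g) = (g + (2*g)*g)² = (g + 2*g²)²)
j = -10 (j = -5 + (4 + (-5 - 4)) = -5 + (4 - 9) = -5 - 5 = -10)
k = -309/2163200 (k = -618*1/(1024*(1 + 2*32)²) = -618*1/(1024*(1 + 64)²) = -618/(1024*65²) = -618/(1024*4225) = -618/4326400 = -618*1/4326400 = -309/2163200 ≈ -0.00014284)
k*j = -309/2163200*(-10) = 309/216320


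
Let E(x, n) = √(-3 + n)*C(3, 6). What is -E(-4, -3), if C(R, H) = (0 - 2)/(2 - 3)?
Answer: -2*I*√6 ≈ -4.899*I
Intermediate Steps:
C(R, H) = 2 (C(R, H) = -2/(-1) = -2*(-1) = 2)
E(x, n) = 2*√(-3 + n) (E(x, n) = √(-3 + n)*2 = 2*√(-3 + n))
-E(-4, -3) = -2*√(-3 - 3) = -2*√(-6) = -2*I*√6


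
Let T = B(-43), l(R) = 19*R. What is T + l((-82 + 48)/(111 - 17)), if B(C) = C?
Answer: -2344/47 ≈ -49.872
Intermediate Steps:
T = -43
T + l((-82 + 48)/(111 - 17)) = -43 + 19*((-82 + 48)/(111 - 17)) = -43 + 19*(-34/94) = -43 + 19*(-34*1/94) = -43 + 19*(-17/47) = -43 - 323/47 = -2344/47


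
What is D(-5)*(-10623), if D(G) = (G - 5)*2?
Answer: 212460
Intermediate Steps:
D(G) = -10 + 2*G (D(G) = (-5 + G)*2 = -10 + 2*G)
D(-5)*(-10623) = (-10 + 2*(-5))*(-10623) = (-10 - 10)*(-10623) = -20*(-10623) = 212460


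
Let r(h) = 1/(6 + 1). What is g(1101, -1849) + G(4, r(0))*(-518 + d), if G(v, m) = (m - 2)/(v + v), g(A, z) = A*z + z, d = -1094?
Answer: -28521133/14 ≈ -2.0372e+6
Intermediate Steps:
g(A, z) = z + A*z
r(h) = 1/7
G(v, m) = (-2 + m)/(2*v) (G(v, m) = (-2 + m)/((2*v)) = (-2 + m)*(1/(2*v)) = (-2 + m)/(2*v))
g(1101, -1849) + G(4, r(0))*(-518 + d) = -1849*(1 + 1101) + ((1/2)*(-2 + 1/7)/4)*(-518 - 1094) = -1849*1102 + ((1/2)*(1/4)*(-13/7))*(-1612) = -2037598 - 13/56*(-1612) = -2037598 + 5239/14 = -28521133/14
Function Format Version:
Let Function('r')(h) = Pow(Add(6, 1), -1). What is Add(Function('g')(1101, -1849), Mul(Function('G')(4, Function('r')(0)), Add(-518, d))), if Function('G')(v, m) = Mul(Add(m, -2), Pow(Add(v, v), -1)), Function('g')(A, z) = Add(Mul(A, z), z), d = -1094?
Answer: Rational(-28521133, 14) ≈ -2.0372e+6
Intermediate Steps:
Function('g')(A, z) = Add(z, Mul(A, z))
Function('r')(h) = Rational(1, 7) (Function('r')(h) = Pow(7, -1) = Rational(1, 7))
Function('G')(v, m) = Mul(Rational(1, 2), Pow(v, -1), Add(-2, m)) (Function('G')(v, m) = Mul(Add(-2, m), Pow(Mul(2, v), -1)) = Mul(Add(-2, m), Mul(Rational(1, 2), Pow(v, -1))) = Mul(Rational(1, 2), Pow(v, -1), Add(-2, m)))
Add(Function('g')(1101, -1849), Mul(Function('G')(4, Function('r')(0)), Add(-518, d))) = Add(Mul(-1849, Add(1, 1101)), Mul(Mul(Rational(1, 2), Pow(4, -1), Add(-2, Rational(1, 7))), Add(-518, -1094))) = Add(Mul(-1849, 1102), Mul(Mul(Rational(1, 2), Rational(1, 4), Rational(-13, 7)), -1612)) = Add(-2037598, Mul(Rational(-13, 56), -1612)) = Add(-2037598, Rational(5239, 14)) = Rational(-28521133, 14)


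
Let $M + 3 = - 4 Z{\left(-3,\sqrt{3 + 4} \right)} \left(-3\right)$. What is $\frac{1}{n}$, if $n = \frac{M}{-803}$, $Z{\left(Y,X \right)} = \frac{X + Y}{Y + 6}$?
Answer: $\frac{12045}{113} + \frac{3212 \sqrt{7}}{113} \approx 181.8$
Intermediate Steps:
$Z{\left(Y,X \right)} = \frac{X + Y}{6 + Y}$
$M = -15 + 4 \sqrt{7}$ ($M = -3 + - 4 \frac{\sqrt{3 + 4} - 3}{6 - 3} \left(-3\right) = -3 + - 4 \frac{\sqrt{7} - 3}{3} \left(-3\right) = -3 + - 4 \frac{-3 + \sqrt{7}}{3} \left(-3\right) = -3 + - 4 \left(-1 + \frac{\sqrt{7}}{3}\right) \left(-3\right) = -3 + \left(4 - \frac{4 \sqrt{7}}{3}\right) \left(-3\right) = -3 - \left(12 - 4 \sqrt{7}\right) = -15 + 4 \sqrt{7} \approx -4.417$)
$n = \frac{15}{803} - \frac{4 \sqrt{7}}{803}$ ($n = \frac{-15 + 4 \sqrt{7}}{-803} = \left(-15 + 4 \sqrt{7}\right) \left(- \frac{1}{803}\right) = \frac{15}{803} - \frac{4 \sqrt{7}}{803} \approx 0.0055006$)
$\frac{1}{n} = \frac{1}{\frac{15}{803} - \frac{4 \sqrt{7}}{803}}$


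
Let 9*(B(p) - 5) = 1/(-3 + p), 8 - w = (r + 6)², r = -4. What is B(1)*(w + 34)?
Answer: 1691/9 ≈ 187.89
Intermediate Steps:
w = 4 (w = 8 - (-4 + 6)² = 8 - 1*2² = 8 - 1*4 = 8 - 4 = 4)
B(p) = 5 + 1/(9*(-3 + p))
B(1)*(w + 34) = ((-134 + 45*1)/(9*(-3 + 1)))*(4 + 34) = ((⅑)*(-134 + 45)/(-2))*38 = ((⅑)*(-½)*(-89))*38 = (89/18)*38 = 1691/9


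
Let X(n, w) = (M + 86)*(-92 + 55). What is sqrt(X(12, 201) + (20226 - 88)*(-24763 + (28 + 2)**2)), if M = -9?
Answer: I*sqrt(480555943) ≈ 21922.0*I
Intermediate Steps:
X(n, w) = -2849 (X(n, w) = (-9 + 86)*(-92 + 55) = 77*(-37) = -2849)
sqrt(X(12, 201) + (20226 - 88)*(-24763 + (28 + 2)**2)) = sqrt(-2849 + (20226 - 88)*(-24763 + (28 + 2)**2)) = sqrt(-2849 + 20138*(-24763 + 30**2)) = sqrt(-2849 + 20138*(-24763 + 900)) = sqrt(-2849 + 20138*(-23863)) = sqrt(-2849 - 480553094) = sqrt(-480555943) = I*sqrt(480555943)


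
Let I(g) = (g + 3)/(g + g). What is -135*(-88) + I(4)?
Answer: 95047/8 ≈ 11881.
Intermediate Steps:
I(g) = (3 + g)/(2*g) (I(g) = (3 + g)/((2*g)) = (3 + g)*(1/(2*g)) = (3 + g)/(2*g))
-135*(-88) + I(4) = -135*(-88) + (½)*(3 + 4)/4 = 11880 + (½)*(¼)*7 = 11880 + 7/8 = 95047/8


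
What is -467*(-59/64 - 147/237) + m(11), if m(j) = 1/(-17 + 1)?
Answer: 3640883/5056 ≈ 720.11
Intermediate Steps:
m(j) = -1/16 (m(j) = 1/(-16) = -1/16)
-467*(-59/64 - 147/237) + m(11) = -467*(-59/64 - 147/237) - 1/16 = -467*(-59*1/64 - 147*1/237) - 1/16 = -467*(-59/64 - 49/79) - 1/16 = -467*(-7797/5056) - 1/16 = 3641199/5056 - 1/16 = 3640883/5056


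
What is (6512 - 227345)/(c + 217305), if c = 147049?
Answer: -220833/364354 ≈ -0.60609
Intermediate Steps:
(6512 - 227345)/(c + 217305) = (6512 - 227345)/(147049 + 217305) = -220833/364354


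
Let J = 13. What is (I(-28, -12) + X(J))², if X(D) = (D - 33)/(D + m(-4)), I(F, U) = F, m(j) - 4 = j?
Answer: 147456/169 ≈ 872.52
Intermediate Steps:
m(j) = 4 + j
X(D) = (-33 + D)/D (X(D) = (D - 33)/(D + (4 - 4)) = (-33 + D)/(D + 0) = (-33 + D)/D)
(I(-28, -12) + X(J))² = (-28 + (-33 + 13)/13)² = (-28 + (1/13)*(-20))² = (-28 - 20/13)² = (-384/13)² = 147456/169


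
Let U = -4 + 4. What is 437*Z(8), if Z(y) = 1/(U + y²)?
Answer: 437/64 ≈ 6.8281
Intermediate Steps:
U = 0
Z(y) = y⁻² (Z(y) = 1/(0 + y²) = 1/(y²) = y⁻²)
437*Z(8) = 437/8² = 437*(1/64) = 437/64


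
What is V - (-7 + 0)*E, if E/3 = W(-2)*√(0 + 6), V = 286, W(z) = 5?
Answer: 286 + 105*√6 ≈ 543.20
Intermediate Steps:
E = 15*√6 (E = 3*(5*√(0 + 6)) = 3*(5*√6) = 15*√6 ≈ 36.742)
V - (-7 + 0)*E = 286 - (-7 + 0)*15*√6 = 286 - (-7)*15*√6 = 286 - (-105)*√6 = 286 + 105*√6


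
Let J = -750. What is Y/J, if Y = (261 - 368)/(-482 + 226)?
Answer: -107/192000 ≈ -0.00055729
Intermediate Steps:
Y = 107/256 (Y = -107/(-256) = -107*(-1/256) = 107/256 ≈ 0.41797)
Y/J = (107/256)/(-750) = (107/256)*(-1/750) = -107/192000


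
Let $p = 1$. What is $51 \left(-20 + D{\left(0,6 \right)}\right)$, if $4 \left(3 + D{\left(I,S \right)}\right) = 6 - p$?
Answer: $- \frac{4437}{4} \approx -1109.3$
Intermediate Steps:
$D{\left(I,S \right)} = - \frac{7}{4}$ ($D{\left(I,S \right)} = -3 + \frac{6 - 1}{4} = -3 + \frac{1}{4} \cdot 5 = -3 + \frac{5}{4} = - \frac{7}{4}$)
$51 \left(-20 + D{\left(0,6 \right)}\right) = 51 \left(-20 - \frac{7}{4}\right) = 51 \left(- \frac{87}{4}\right) = - \frac{4437}{4}$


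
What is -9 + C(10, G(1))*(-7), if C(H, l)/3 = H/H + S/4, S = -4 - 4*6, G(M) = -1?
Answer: 117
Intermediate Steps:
S = -28 (S = -4 - 24 = -28)
C(H, l) = -18 (C(H, l) = 3*(H/H - 28/4) = 3*(1 - 28*¼) = 3*(1 - 7) = 3*(-6) = -18)
-9 + C(10, G(1))*(-7) = -9 - 18*(-7) = -9 + 126 = 117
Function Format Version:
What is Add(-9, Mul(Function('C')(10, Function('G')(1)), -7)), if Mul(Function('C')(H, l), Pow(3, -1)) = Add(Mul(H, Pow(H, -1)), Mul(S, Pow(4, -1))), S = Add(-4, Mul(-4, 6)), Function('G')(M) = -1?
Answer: 117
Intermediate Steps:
S = -28 (S = Add(-4, -24) = -28)
Function('C')(H, l) = -18 (Function('C')(H, l) = Mul(3, Add(Mul(H, Pow(H, -1)), Mul(-28, Pow(4, -1)))) = Mul(3, Add(1, Mul(-28, Rational(1, 4)))) = Mul(3, Add(1, -7)) = Mul(3, -6) = -18)
Add(-9, Mul(Function('C')(10, Function('G')(1)), -7)) = Add(-9, Mul(-18, -7)) = Add(-9, 126) = 117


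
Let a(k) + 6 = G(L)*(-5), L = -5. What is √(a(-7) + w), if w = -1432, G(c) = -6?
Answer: 8*I*√22 ≈ 37.523*I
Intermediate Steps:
a(k) = 24 (a(k) = -6 - 6*(-5) = -6 + 30 = 24)
√(a(-7) + w) = √(24 - 1432) = √(-1408) = 8*I*√22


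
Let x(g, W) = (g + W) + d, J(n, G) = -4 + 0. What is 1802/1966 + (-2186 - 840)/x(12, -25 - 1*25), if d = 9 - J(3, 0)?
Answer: 2997083/24575 ≈ 121.96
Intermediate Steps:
J(n, G) = -4
d = 13 (d = 9 - 1*(-4) = 9 + 4 = 13)
x(g, W) = 13 + W + g (x(g, W) = (g + W) + 13 = (W + g) + 13 = 13 + W + g)
1802/1966 + (-2186 - 840)/x(12, -25 - 1*25) = 1802/1966 + (-2186 - 840)/(13 + (-25 - 1*25) + 12) = 1802*(1/1966) - 3026/(13 + (-25 - 25) + 12) = 901/983 - 3026/(13 - 50 + 12) = 901/983 - 3026/(-25) = 901/983 - 3026*(-1/25) = 901/983 + 3026/25 = 2997083/24575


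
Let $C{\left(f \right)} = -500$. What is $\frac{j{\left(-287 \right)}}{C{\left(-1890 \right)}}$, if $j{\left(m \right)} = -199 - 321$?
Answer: $\frac{26}{25} \approx 1.04$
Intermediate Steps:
$j{\left(m \right)} = -520$
$\frac{j{\left(-287 \right)}}{C{\left(-1890 \right)}} = - \frac{520}{-500} = \left(-520\right) \left(- \frac{1}{500}\right) = \frac{26}{25}$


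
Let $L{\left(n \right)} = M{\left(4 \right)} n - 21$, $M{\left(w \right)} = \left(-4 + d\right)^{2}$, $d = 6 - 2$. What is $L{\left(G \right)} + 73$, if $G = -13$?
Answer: $52$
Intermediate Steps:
$d = 4$
$M{\left(w \right)} = 0$ ($M{\left(w \right)} = \left(-4 + 4\right)^{2} = 0^{2} = 0$)
$L{\left(n \right)} = -21$ ($L{\left(n \right)} = 0 n - 21 = 0 - 21 = -21$)
$L{\left(G \right)} + 73 = -21 + 73 = 52$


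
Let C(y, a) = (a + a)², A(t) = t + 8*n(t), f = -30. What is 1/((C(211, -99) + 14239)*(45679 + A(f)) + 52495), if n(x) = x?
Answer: 1/2426845682 ≈ 4.1206e-10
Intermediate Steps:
A(t) = 9*t (A(t) = t + 8*t = 9*t)
C(y, a) = 4*a² (C(y, a) = (2*a)² = 4*a²)
1/((C(211, -99) + 14239)*(45679 + A(f)) + 52495) = 1/((4*(-99)² + 14239)*(45679 + 9*(-30)) + 52495) = 1/((4*9801 + 14239)*(45679 - 270) + 52495) = 1/((39204 + 14239)*45409 + 52495) = 1/(53443*45409 + 52495) = 1/(2426793187 + 52495) = 1/2426845682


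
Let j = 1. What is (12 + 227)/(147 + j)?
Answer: 239/148 ≈ 1.6149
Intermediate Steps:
(12 + 227)/(147 + j) = (12 + 227)/(147 + 1) = 239/148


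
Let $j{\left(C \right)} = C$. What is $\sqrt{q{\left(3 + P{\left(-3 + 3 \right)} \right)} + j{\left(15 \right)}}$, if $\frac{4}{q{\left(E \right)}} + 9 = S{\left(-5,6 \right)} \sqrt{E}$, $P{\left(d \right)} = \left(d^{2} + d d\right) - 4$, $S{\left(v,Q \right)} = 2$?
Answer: $\frac{\sqrt{105315 - 680 i}}{85} \approx 3.8179 - 0.012326 i$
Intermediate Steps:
$P{\left(d \right)} = -4 + 2 d^{2}$ ($P{\left(d \right)} = \left(d^{2} + d^{2}\right) - 4 = 2 d^{2} - 4 = -4 + 2 d^{2}$)
$q{\left(E \right)} = \frac{4}{-9 + 2 \sqrt{E}}$
$\sqrt{q{\left(3 + P{\left(-3 + 3 \right)} \right)} + j{\left(15 \right)}} = \sqrt{\frac{4}{-9 + 2 \sqrt{3 - \left(4 - 2 \left(-3 + 3\right)^{2}\right)}} + 15} = \sqrt{\frac{4}{-9 + 2 \sqrt{3 - \left(4 - 2 \cdot 0^{2}\right)}} + 15} = \sqrt{\frac{4}{-9 + 2 \sqrt{3 + \left(-4 + 2 \cdot 0\right)}} + 15} = \sqrt{\frac{4}{-9 + 2 \sqrt{3 + \left(-4 + 0\right)}} + 15} = \sqrt{\frac{4}{-9 + 2 \sqrt{3 - 4}} + 15} = \sqrt{\frac{4}{-9 + 2 \sqrt{-1}} + 15} = \sqrt{\frac{4}{-9 + 2 i} + 15} = \sqrt{4 \frac{-9 - 2 i}{85} + 15} = \sqrt{\frac{4 \left(-9 - 2 i\right)}{85} + 15} = \sqrt{15 + \frac{4 \left(-9 - 2 i\right)}{85}}$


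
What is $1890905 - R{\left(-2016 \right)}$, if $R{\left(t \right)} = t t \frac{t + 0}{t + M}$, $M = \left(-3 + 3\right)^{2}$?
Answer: $-2173351$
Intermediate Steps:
$M = 0$ ($M = 0^{2} = 0$)
$R{\left(t \right)} = t^{2}$ ($R{\left(t \right)} = t t \frac{t + 0}{t + 0} = t^{2} \frac{t}{t} = t^{2} \cdot 1 = t^{2}$)
$1890905 - R{\left(-2016 \right)} = 1890905 - \left(-2016\right)^{2} = 1890905 - 4064256 = -2173351$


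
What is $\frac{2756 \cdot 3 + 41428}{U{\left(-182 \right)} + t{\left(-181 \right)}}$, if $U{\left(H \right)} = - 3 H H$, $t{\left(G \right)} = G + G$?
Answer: $- \frac{24848}{49867} \approx -0.49829$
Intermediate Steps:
$t{\left(G \right)} = 2 G$
$U{\left(H \right)} = - 3 H^{2}$
$\frac{2756 \cdot 3 + 41428}{U{\left(-182 \right)} + t{\left(-181 \right)}} = \frac{2756 \cdot 3 + 41428}{- 3 \left(-182\right)^{2} + 2 \left(-181\right)} = \frac{8268 + 41428}{\left(-3\right) 33124 - 362} = \frac{49696}{-99372 - 362} = \frac{49696}{-99734} = 49696 \left(- \frac{1}{99734}\right) = - \frac{24848}{49867}$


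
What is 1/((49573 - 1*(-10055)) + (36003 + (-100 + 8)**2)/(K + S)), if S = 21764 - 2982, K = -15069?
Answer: 3713/221443231 ≈ 1.6767e-5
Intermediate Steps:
S = 18782
1/((49573 - 1*(-10055)) + (36003 + (-100 + 8)**2)/(K + S)) = 1/((49573 - 1*(-10055)) + (36003 + (-100 + 8)**2)/(-15069 + 18782)) = 1/((49573 + 10055) + (36003 + (-92)**2)/3713) = 1/(59628 + (36003 + 8464)*(1/3713)) = 1/(59628 + 44467*(1/3713)) = 1/(59628 + 44467/3713) = 1/(221443231/3713) = 3713/221443231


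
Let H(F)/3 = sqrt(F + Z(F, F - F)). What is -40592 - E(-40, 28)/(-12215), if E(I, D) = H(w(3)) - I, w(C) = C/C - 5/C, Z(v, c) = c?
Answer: -99166248/2443 + I*sqrt(6)/12215 ≈ -40592.0 + 0.00020053*I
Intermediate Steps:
w(C) = 1 - 5/C
H(F) = 3*sqrt(F) (H(F) = 3*sqrt(F + (F - F)) = 3*sqrt(F + 0) = 3*sqrt(F))
E(I, D) = -I + I*sqrt(6) (E(I, D) = 3*sqrt((-5 + 3)/3) - I = 3*sqrt((1/3)*(-2)) - I = 3*sqrt(-2/3) - I = 3*(I*sqrt(6)/3) - I = I*sqrt(6) - I = -I + I*sqrt(6))
-40592 - E(-40, 28)/(-12215) = -40592 - (-1*(-40) + I*sqrt(6))/(-12215) = -40592 - (40 + I*sqrt(6))*(-1)/12215 = -40592 - (-8/2443 - I*sqrt(6)/12215) = -40592 + (8/2443 + I*sqrt(6)/12215) = -99166248/2443 + I*sqrt(6)/12215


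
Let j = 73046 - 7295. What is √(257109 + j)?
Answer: 2*√80715 ≈ 568.21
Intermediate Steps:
j = 65751
√(257109 + j) = √(257109 + 65751) = √322860 = 2*√80715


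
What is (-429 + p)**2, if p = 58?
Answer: 137641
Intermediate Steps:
(-429 + p)**2 = (-429 + 58)**2 = (-371)**2 = 137641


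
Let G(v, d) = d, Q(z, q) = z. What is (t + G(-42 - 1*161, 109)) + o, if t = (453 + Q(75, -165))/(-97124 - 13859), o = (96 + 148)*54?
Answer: 1474408627/110983 ≈ 13285.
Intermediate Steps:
o = 13176 (o = 244*54 = 13176)
t = -528/110983 (t = (453 + 75)/(-97124 - 13859) = 528/(-110983) = 528*(-1/110983) = -528/110983 ≈ -0.0047575)
(t + G(-42 - 1*161, 109)) + o = (-528/110983 + 109) + 13176 = 12096619/110983 + 13176 = 1474408627/110983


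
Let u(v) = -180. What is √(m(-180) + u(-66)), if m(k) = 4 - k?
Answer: 2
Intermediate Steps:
√(m(-180) + u(-66)) = √((4 - 1*(-180)) - 180) = √((4 + 180) - 180) = √(184 - 180) = √4 = 2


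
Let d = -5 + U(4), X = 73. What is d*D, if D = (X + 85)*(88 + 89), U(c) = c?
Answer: -27966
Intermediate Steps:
D = 27966 (D = (73 + 85)*(88 + 89) = 158*177 = 27966)
d = -1 (d = -5 + 4 = -1)
d*D = -1*27966 = -27966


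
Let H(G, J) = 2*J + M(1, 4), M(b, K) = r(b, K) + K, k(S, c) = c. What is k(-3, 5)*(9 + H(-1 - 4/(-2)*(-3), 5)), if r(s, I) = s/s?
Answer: 120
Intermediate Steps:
r(s, I) = 1
M(b, K) = 1 + K
H(G, J) = 5 + 2*J (H(G, J) = 2*J + (1 + 4) = 2*J + 5 = 5 + 2*J)
k(-3, 5)*(9 + H(-1 - 4/(-2)*(-3), 5)) = 5*(9 + (5 + 2*5)) = 5*(9 + (5 + 10)) = 5*(9 + 15) = 5*24 = 120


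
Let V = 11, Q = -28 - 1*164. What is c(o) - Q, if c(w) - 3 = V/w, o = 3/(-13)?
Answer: 442/3 ≈ 147.33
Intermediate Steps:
Q = -192 (Q = -28 - 164 = -192)
o = -3/13 (o = 3*(-1/13) = -3/13 ≈ -0.23077)
c(w) = 3 + 11/w
c(o) - Q = (3 + 11/(-3/13)) - 1*(-192) = (3 + 11*(-13/3)) + 192 = (3 - 143/3) + 192 = -134/3 + 192 = 442/3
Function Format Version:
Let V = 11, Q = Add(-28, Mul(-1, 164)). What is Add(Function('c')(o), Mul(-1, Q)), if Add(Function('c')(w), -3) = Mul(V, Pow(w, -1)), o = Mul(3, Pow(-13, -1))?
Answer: Rational(442, 3) ≈ 147.33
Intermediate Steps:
Q = -192 (Q = Add(-28, -164) = -192)
o = Rational(-3, 13) (o = Mul(3, Rational(-1, 13)) = Rational(-3, 13) ≈ -0.23077)
Function('c')(w) = Add(3, Mul(11, Pow(w, -1)))
Add(Function('c')(o), Mul(-1, Q)) = Add(Add(3, Mul(11, Pow(Rational(-3, 13), -1))), Mul(-1, -192)) = Add(Add(3, Mul(11, Rational(-13, 3))), 192) = Add(Add(3, Rational(-143, 3)), 192) = Add(Rational(-134, 3), 192) = Rational(442, 3)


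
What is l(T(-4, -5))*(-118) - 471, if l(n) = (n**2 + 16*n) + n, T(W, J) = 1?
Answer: -2595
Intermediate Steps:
l(n) = n**2 + 17*n
l(T(-4, -5))*(-118) - 471 = (1*(17 + 1))*(-118) - 471 = (1*18)*(-118) - 471 = 18*(-118) - 471 = -2124 - 471 = -2595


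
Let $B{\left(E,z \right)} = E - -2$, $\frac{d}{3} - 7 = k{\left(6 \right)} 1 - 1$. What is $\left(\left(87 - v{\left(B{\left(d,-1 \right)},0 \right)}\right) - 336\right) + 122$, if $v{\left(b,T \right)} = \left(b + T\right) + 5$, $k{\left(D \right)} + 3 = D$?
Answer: $-161$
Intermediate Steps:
$k{\left(D \right)} = -3 + D$
$d = 27$ ($d = 21 + 3 \left(\left(-3 + 6\right) 1 - 1\right) = 21 + 3 \left(3 \cdot 1 - 1\right) = 21 + 3 \left(3 - 1\right) = 21 + 3 \cdot 2 = 21 + 6 = 27$)
$B{\left(E,z \right)} = 2 + E$ ($B{\left(E,z \right)} = E + 2 = 2 + E$)
$v{\left(b,T \right)} = 5 + T + b$ ($v{\left(b,T \right)} = \left(T + b\right) + 5 = 5 + T + b$)
$\left(\left(87 - v{\left(B{\left(d,-1 \right)},0 \right)}\right) - 336\right) + 122 = \left(\left(87 - \left(5 + 0 + \left(2 + 27\right)\right)\right) - 336\right) + 122 = \left(\left(87 - \left(5 + 0 + 29\right)\right) - 336\right) + 122 = \left(\left(87 - 34\right) - 336\right) + 122 = \left(53 - 336\right) + 122 = -283 + 122 = -161$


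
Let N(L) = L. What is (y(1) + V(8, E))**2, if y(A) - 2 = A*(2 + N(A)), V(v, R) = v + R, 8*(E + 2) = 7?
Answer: 9025/64 ≈ 141.02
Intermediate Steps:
E = -9/8 (E = -2 + (1/8)*7 = -2 + 7/8 = -9/8 ≈ -1.1250)
V(v, R) = R + v
y(A) = 2 + A*(2 + A)
(y(1) + V(8, E))**2 = ((2 + 1**2 + 2*1) + (-9/8 + 8))**2 = ((2 + 1 + 2) + 55/8)**2 = (5 + 55/8)**2 = (95/8)**2 = 9025/64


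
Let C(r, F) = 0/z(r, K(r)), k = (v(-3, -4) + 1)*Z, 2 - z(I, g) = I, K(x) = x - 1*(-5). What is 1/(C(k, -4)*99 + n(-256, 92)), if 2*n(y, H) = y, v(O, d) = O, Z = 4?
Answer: -1/128 ≈ -0.0078125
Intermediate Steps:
n(y, H) = y/2
K(x) = 5 + x (K(x) = x + 5 = 5 + x)
z(I, g) = 2 - I
k = -8 (k = (-3 + 1)*4 = -2*4 = -8)
C(r, F) = 0 (C(r, F) = 0/(2 - r) = 0)
1/(C(k, -4)*99 + n(-256, 92)) = 1/(0*99 + (1/2)*(-256)) = 1/(0 - 128) = 1/(-128) = -1/128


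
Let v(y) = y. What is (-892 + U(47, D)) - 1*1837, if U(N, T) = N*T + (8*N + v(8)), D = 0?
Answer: -2345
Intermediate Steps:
U(N, T) = 8 + 8*N + N*T (U(N, T) = N*T + (8*N + 8) = N*T + (8 + 8*N) = 8 + 8*N + N*T)
(-892 + U(47, D)) - 1*1837 = (-892 + (8 + 8*47 + 47*0)) - 1*1837 = (-892 + (8 + 376 + 0)) - 1837 = (-892 + 384) - 1837 = -508 - 1837 = -2345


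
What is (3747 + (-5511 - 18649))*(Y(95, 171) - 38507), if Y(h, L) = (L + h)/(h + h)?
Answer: 3930074064/5 ≈ 7.8602e+8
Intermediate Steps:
Y(h, L) = (L + h)/(2*h) (Y(h, L) = (L + h)/((2*h)) = (L + h)*(1/(2*h)) = (L + h)/(2*h))
(3747 + (-5511 - 18649))*(Y(95, 171) - 38507) = (3747 + (-5511 - 18649))*((½)*(171 + 95)/95 - 38507) = (3747 - 24160)*((½)*(1/95)*266 - 38507) = -20413*(7/5 - 38507) = -20413*(-192528/5) = 3930074064/5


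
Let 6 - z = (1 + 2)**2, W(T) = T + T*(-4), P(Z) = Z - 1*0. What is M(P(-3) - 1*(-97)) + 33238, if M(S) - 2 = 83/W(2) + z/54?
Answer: 299035/9 ≈ 33226.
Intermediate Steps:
P(Z) = Z (P(Z) = Z + 0 = Z)
W(T) = -3*T (W(T) = T - 4*T = -3*T)
z = -3 (z = 6 - (1 + 2)**2 = 6 - 1*3**2 = 6 - 1*9 = 6 - 9 = -3)
M(S) = -107/9 (M(S) = 2 + (83/((-3*2)) - 3/54) = 2 + (83/(-6) - 3*1/54) = 2 + (83*(-1/6) - 1/18) = 2 + (-83/6 - 1/18) = 2 - 125/9 = -107/9)
M(P(-3) - 1*(-97)) + 33238 = -107/9 + 33238 = 299035/9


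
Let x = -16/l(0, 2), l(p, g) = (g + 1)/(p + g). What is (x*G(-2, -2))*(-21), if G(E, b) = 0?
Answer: 0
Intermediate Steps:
l(p, g) = (1 + g)/(g + p)
x = -32/3 (x = -16*(2 + 0)/(1 + 2) = -16/(3/2) = -16/((½)*3) = -16/3/2 = -16*⅔ = -32/3 ≈ -10.667)
(x*G(-2, -2))*(-21) = -32/3*0*(-21) = 0*(-21) = 0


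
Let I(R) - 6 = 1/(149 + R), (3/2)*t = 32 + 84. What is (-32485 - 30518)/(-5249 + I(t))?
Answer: 42779037/3559994 ≈ 12.017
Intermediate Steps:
t = 232/3 (t = 2*(32 + 84)/3 = (2/3)*116 = 232/3 ≈ 77.333)
I(R) = 6 + 1/(149 + R)
(-32485 - 30518)/(-5249 + I(t)) = (-32485 - 30518)/(-5249 + (895 + 6*(232/3))/(149 + 232/3)) = -63003/(-5249 + (895 + 464)/(679/3)) = -63003/(-5249 + (3/679)*1359) = -63003/(-5249 + 4077/679) = -63003/(-3559994/679) = -63003*(-679/3559994) = 42779037/3559994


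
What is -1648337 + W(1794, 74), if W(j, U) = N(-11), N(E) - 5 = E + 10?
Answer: -1648333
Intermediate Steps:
N(E) = 15 + E (N(E) = 5 + (E + 10) = 5 + (10 + E) = 15 + E)
W(j, U) = 4 (W(j, U) = 15 - 11 = 4)
-1648337 + W(1794, 74) = -1648337 + 4 = -1648333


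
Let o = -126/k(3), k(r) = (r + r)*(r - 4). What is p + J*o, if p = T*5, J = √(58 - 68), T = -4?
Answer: -20 + 21*I*√10 ≈ -20.0 + 66.408*I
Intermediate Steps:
k(r) = 2*r*(-4 + r) (k(r) = (2*r)*(-4 + r) = 2*r*(-4 + r))
o = 21 (o = -126*1/(6*(-4 + 3)) = -126/(2*3*(-1)) = -126/(-6) = -126*(-⅙) = 21)
J = I*√10 (J = √(-10) = I*√10 ≈ 3.1623*I)
p = -20 (p = -4*5 = -20)
p + J*o = -20 + (I*√10)*21 = -20 + 21*I*√10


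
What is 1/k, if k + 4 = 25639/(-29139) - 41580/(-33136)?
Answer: -241387476/875043475 ≈ -0.27586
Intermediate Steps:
k = -875043475/241387476 (k = -4 + (25639/(-29139) - 41580/(-33136)) = -4 + (25639*(-1/29139) - 41580*(-1/33136)) = -4 + (-25639/29139 + 10395/8284) = -4 + 90506429/241387476 = -875043475/241387476 ≈ -3.6251)
1/k = 1/(-875043475/241387476) = -241387476/875043475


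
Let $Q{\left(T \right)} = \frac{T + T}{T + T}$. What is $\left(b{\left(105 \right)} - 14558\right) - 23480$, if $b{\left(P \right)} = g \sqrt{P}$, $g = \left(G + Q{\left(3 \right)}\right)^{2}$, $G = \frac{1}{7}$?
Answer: $-38038 + \frac{64 \sqrt{105}}{49} \approx -38025.0$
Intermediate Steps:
$G = \frac{1}{7} \approx 0.14286$
$Q{\left(T \right)} = 1$ ($Q{\left(T \right)} = \frac{2 T}{2 T} = 2 T \frac{1}{2 T} = 1$)
$g = \frac{64}{49}$ ($g = \left(\frac{1}{7} + 1\right)^{2} = \left(\frac{8}{7}\right)^{2} = \frac{64}{49} \approx 1.3061$)
$b{\left(P \right)} = \frac{64 \sqrt{P}}{49}$
$\left(b{\left(105 \right)} - 14558\right) - 23480 = \left(\frac{64 \sqrt{105}}{49} - 14558\right) - 23480 = \left(-14558 + \frac{64 \sqrt{105}}{49}\right) - 23480 = -38038 + \frac{64 \sqrt{105}}{49}$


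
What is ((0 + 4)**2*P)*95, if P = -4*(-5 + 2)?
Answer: 18240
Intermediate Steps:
P = 12 (P = -4*(-3) = 12)
((0 + 4)**2*P)*95 = ((0 + 4)**2*12)*95 = (4**2*12)*95 = (16*12)*95 = 192*95 = 18240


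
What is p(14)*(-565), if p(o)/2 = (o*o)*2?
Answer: -442960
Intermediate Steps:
p(o) = 4*o² (p(o) = 2*((o*o)*2) = 2*(o²*2) = 2*(2*o²) = 4*o²)
p(14)*(-565) = (4*14²)*(-565) = (4*196)*(-565) = 784*(-565) = -442960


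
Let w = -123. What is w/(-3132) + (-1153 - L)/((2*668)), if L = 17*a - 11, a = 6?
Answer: -155495/174348 ≈ -0.89187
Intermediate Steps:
L = 91 (L = 17*6 - 11 = 102 - 11 = 91)
w/(-3132) + (-1153 - L)/((2*668)) = -123/(-3132) + (-1153 - 1*91)/((2*668)) = -123*(-1/3132) + (-1153 - 91)/1336 = 41/1044 - 1244*1/1336 = 41/1044 - 311/334 = -155495/174348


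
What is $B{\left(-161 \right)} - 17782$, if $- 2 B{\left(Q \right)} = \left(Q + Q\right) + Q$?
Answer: $- \frac{35081}{2} \approx -17541.0$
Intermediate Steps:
$B{\left(Q \right)} = - \frac{3 Q}{2}$ ($B{\left(Q \right)} = - \frac{\left(Q + Q\right) + Q}{2} = - \frac{2 Q + Q}{2} = - \frac{3 Q}{2}$)
$B{\left(-161 \right)} - 17782 = \left(- \frac{3}{2}\right) \left(-161\right) - 17782 = \frac{483}{2} - 17782 = - \frac{35081}{2}$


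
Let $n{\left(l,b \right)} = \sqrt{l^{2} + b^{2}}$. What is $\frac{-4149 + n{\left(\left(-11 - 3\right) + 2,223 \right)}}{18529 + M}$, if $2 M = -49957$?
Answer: $\frac{8298}{12899} - \frac{2 \sqrt{49873}}{12899} \approx 0.60868$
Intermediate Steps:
$M = - \frac{49957}{2}$ ($M = \frac{1}{2} \left(-49957\right) = - \frac{49957}{2} \approx -24979.0$)
$n{\left(l,b \right)} = \sqrt{b^{2} + l^{2}}$
$\frac{-4149 + n{\left(\left(-11 - 3\right) + 2,223 \right)}}{18529 + M} = \frac{-4149 + \sqrt{223^{2} + \left(\left(-11 - 3\right) + 2\right)^{2}}}{18529 - \frac{49957}{2}} = \frac{-4149 + \sqrt{49729 + \left(-14 + 2\right)^{2}}}{- \frac{12899}{2}} = \left(-4149 + \sqrt{49729 + \left(-12\right)^{2}}\right) \left(- \frac{2}{12899}\right) = \left(-4149 + \sqrt{49729 + 144}\right) \left(- \frac{2}{12899}\right) = \left(-4149 + \sqrt{49873}\right) \left(- \frac{2}{12899}\right) = \frac{8298}{12899} - \frac{2 \sqrt{49873}}{12899}$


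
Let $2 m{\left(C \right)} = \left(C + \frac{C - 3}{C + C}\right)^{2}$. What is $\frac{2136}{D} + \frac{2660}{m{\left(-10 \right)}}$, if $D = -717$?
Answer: $\frac{483694072}{8357591} \approx 57.875$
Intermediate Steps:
$m{\left(C \right)} = \frac{\left(C + \frac{-3 + C}{2 C}\right)^{2}}{2}$ ($m{\left(C \right)} = \frac{\left(C + \frac{C - 3}{C + C}\right)^{2}}{2} = \frac{\left(C + \frac{-3 + C}{2 C}\right)^{2}}{2}$)
$\frac{2136}{D} + \frac{2660}{m{\left(-10 \right)}} = \frac{2136}{-717} + \frac{2660}{\frac{1}{8} \cdot \frac{1}{100} \left(-3 - 10 + 2 \left(-10\right)^{2}\right)^{2}} = 2136 \left(- \frac{1}{717}\right) + \frac{2660}{\frac{1}{8} \cdot \frac{1}{100} \left(-3 - 10 + 2 \cdot 100\right)^{2}} = - \frac{712}{239} + \frac{2660}{\frac{1}{8} \cdot \frac{1}{100} \left(-3 - 10 + 200\right)^{2}} = - \frac{712}{239} + \frac{2660}{\frac{1}{8} \cdot \frac{1}{100} \cdot 187^{2}} = - \frac{712}{239} + \frac{2660}{\frac{1}{8} \cdot \frac{1}{100} \cdot 34969} = - \frac{712}{239} + \frac{2660}{\frac{34969}{800}} = - \frac{712}{239} + 2660 \cdot \frac{800}{34969} = - \frac{712}{239} + \frac{2128000}{34969} = \frac{483694072}{8357591}$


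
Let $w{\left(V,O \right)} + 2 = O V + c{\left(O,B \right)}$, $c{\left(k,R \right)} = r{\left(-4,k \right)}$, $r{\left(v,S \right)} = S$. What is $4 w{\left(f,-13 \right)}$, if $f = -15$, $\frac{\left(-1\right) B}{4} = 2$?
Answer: $720$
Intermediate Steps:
$B = -8$ ($B = \left(-4\right) 2 = -8$)
$c{\left(k,R \right)} = k$
$w{\left(V,O \right)} = -2 + O + O V$ ($w{\left(V,O \right)} = -2 + \left(O V + O\right) = -2 + \left(O + O V\right) = -2 + O + O V$)
$4 w{\left(f,-13 \right)} = 4 \left(-2 - 13 - -195\right) = 4 \left(-2 - 13 + 195\right) = 4 \cdot 180 = 720$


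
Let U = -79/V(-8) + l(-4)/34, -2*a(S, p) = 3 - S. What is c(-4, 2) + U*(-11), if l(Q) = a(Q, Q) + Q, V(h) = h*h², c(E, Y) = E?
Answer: -28469/8704 ≈ -3.2708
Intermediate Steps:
a(S, p) = -3/2 + S/2 (a(S, p) = -(3 - S)/2 = -3/2 + S/2)
V(h) = h³
l(Q) = -3/2 + 3*Q/2 (l(Q) = (-3/2 + Q/2) + Q = -3/2 + 3*Q/2)
U = -577/8704 (U = -79/((-8)³) + (-3/2 + (3/2)*(-4))/34 = -79/(-512) + (-3/2 - 6)*(1/34) = -79*(-1/512) - 15/2*1/34 = 79/512 - 15/68 = -577/8704 ≈ -0.066291)
c(-4, 2) + U*(-11) = -4 - 577/8704*(-11) = -4 + 6347/8704 = -28469/8704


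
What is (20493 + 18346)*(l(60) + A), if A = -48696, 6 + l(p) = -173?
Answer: -1898256125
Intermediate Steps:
l(p) = -179 (l(p) = -6 - 173 = -179)
(20493 + 18346)*(l(60) + A) = (20493 + 18346)*(-179 - 48696) = 38839*(-48875) = -1898256125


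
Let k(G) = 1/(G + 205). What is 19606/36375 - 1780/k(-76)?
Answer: -8352407894/36375 ≈ -2.2962e+5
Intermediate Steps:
k(G) = 1/(205 + G)
19606/36375 - 1780/k(-76) = 19606/36375 - 1780/(1/(205 - 76)) = 19606*(1/36375) - 1780/(1/129) = 19606/36375 - 1780/1/129 = 19606/36375 - 1780*129 = 19606/36375 - 229620 = -8352407894/36375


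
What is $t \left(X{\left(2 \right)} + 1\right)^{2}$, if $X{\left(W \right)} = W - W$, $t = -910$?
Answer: $-910$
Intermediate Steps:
$X{\left(W \right)} = 0$
$t \left(X{\left(2 \right)} + 1\right)^{2} = - 910 \left(0 + 1\right)^{2} = - 910 \cdot 1^{2} = \left(-910\right) 1 = -910$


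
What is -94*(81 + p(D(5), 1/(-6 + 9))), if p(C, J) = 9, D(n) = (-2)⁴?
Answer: -8460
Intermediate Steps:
D(n) = 16
-94*(81 + p(D(5), 1/(-6 + 9))) = -94*(81 + 9) = -94*90 = -8460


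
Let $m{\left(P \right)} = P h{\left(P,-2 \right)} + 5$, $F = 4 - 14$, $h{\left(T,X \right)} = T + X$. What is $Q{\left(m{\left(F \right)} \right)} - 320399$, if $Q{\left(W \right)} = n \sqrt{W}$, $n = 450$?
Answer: $-320399 + 2250 \sqrt{5} \approx -3.1537 \cdot 10^{5}$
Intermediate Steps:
$F = -10$ ($F = 4 - 14 = -10$)
$m{\left(P \right)} = 5 + P \left(-2 + P\right)$ ($m{\left(P \right)} = P \left(P - 2\right) + 5 = P \left(-2 + P\right) + 5 = 5 + P \left(-2 + P\right)$)
$Q{\left(W \right)} = 450 \sqrt{W}$
$Q{\left(m{\left(F \right)} \right)} - 320399 = 450 \sqrt{5 - 10 \left(-2 - 10\right)} - 320399 = 450 \sqrt{5 - -120} - 320399 = 450 \sqrt{5 + 120} - 320399 = 450 \sqrt{125} - 320399 = 450 \cdot 5 \sqrt{5} - 320399 = 2250 \sqrt{5} - 320399 = -320399 + 2250 \sqrt{5}$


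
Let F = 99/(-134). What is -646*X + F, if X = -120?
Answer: 10387581/134 ≈ 77519.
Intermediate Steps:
F = -99/134 (F = 99*(-1/134) = -99/134 ≈ -0.73881)
-646*X + F = -646*(-120) - 99/134 = 77520 - 99/134 = 10387581/134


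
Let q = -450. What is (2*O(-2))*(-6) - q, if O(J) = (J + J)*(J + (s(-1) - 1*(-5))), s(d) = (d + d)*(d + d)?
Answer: 786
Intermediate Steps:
s(d) = 4*d² (s(d) = (2*d)*(2*d) = 4*d²)
O(J) = 2*J*(9 + J) (O(J) = (J + J)*(J + (4*(-1)² - 1*(-5))) = (2*J)*(J + (4*1 + 5)) = (2*J)*(J + (4 + 5)) = (2*J)*(J + 9) = (2*J)*(9 + J) = 2*J*(9 + J))
(2*O(-2))*(-6) - q = (2*(2*(-2)*(9 - 2)))*(-6) - 1*(-450) = (2*(2*(-2)*7))*(-6) + 450 = (2*(-28))*(-6) + 450 = -56*(-6) + 450 = 336 + 450 = 786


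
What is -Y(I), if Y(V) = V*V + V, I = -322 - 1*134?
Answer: -207480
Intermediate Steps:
I = -456 (I = -322 - 134 = -456)
Y(V) = V + V**2 (Y(V) = V**2 + V = V + V**2)
-Y(I) = -(-456)*(1 - 456) = -(-456)*(-455) = -1*207480 = -207480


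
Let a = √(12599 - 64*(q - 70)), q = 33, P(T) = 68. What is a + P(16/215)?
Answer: 68 + 3*√1663 ≈ 190.34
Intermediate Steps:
a = 3*√1663 (a = √(12599 - 64*(33 - 70)) = √(12599 - 64*(-37)) = √(12599 + 2368) = √14967 = 3*√1663 ≈ 122.34)
a + P(16/215) = 3*√1663 + 68 = 68 + 3*√1663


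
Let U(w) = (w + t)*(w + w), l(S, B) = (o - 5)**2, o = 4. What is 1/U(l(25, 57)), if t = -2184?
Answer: -1/4366 ≈ -0.00022904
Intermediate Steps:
l(S, B) = 1 (l(S, B) = (4 - 5)**2 = (-1)**2 = 1)
U(w) = 2*w*(-2184 + w) (U(w) = (w - 2184)*(w + w) = (-2184 + w)*(2*w) = 2*w*(-2184 + w))
1/U(l(25, 57)) = 1/(2*1*(-2184 + 1)) = 1/(2*1*(-2183)) = 1/(-4366) = -1/4366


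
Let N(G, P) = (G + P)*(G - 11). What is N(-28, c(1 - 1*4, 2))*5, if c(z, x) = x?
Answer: 5070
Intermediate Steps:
N(G, P) = (-11 + G)*(G + P) (N(G, P) = (G + P)*(-11 + G) = (-11 + G)*(G + P))
N(-28, c(1 - 1*4, 2))*5 = ((-28)**2 - 11*(-28) - 11*2 - 28*2)*5 = (784 + 308 - 22 - 56)*5 = 1014*5 = 5070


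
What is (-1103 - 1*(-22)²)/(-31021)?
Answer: 1587/31021 ≈ 0.051159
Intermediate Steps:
(-1103 - 1*(-22)²)/(-31021) = (-1103 - 1*484)*(-1/31021) = (-1103 - 484)*(-1/31021) = -1587*(-1/31021) = 1587/31021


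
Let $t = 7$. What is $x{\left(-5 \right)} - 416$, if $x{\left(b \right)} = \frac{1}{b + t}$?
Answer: $- \frac{831}{2} \approx -415.5$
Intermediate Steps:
$x{\left(b \right)} = \frac{1}{7 + b}$ ($x{\left(b \right)} = \frac{1}{b + 7} = \frac{1}{7 + b}$)
$x{\left(-5 \right)} - 416 = \frac{1}{7 - 5} - 416 = \frac{1}{2} - 416 = - \frac{831}{2}$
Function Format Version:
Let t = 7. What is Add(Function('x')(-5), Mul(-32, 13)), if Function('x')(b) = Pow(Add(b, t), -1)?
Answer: Rational(-831, 2) ≈ -415.50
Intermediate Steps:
Function('x')(b) = Pow(Add(7, b), -1) (Function('x')(b) = Pow(Add(b, 7), -1) = Pow(Add(7, b), -1))
Add(Function('x')(-5), Mul(-32, 13)) = Add(Pow(Add(7, -5), -1), Mul(-32, 13)) = Add(Pow(2, -1), -416) = Add(Rational(1, 2), -416) = Rational(-831, 2)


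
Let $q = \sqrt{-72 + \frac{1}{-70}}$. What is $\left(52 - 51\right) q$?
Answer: $\frac{71 i \sqrt{70}}{70} \approx 8.4861 i$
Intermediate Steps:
$q = \frac{71 i \sqrt{70}}{70}$ ($q = \sqrt{-72 - \frac{1}{70}} = \sqrt{- \frac{5041}{70}} = \frac{71 i \sqrt{70}}{70} \approx 8.4861 i$)
$\left(52 - 51\right) q = \left(52 - 51\right) \frac{71 i \sqrt{70}}{70} = 1 \frac{71 i \sqrt{70}}{70} = \frac{71 i \sqrt{70}}{70}$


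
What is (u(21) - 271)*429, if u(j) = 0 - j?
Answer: -125268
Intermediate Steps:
u(j) = -j
(u(21) - 271)*429 = (-1*21 - 271)*429 = (-21 - 271)*429 = -292*429 = -125268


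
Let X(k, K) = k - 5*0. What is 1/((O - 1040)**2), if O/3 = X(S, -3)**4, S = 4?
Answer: 1/73984 ≈ 1.3516e-5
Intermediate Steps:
X(k, K) = k (X(k, K) = k + 0 = k)
O = 768 (O = 3*4**4 = 3*256 = 768)
1/((O - 1040)**2) = 1/((768 - 1040)**2) = 1/((-272)**2) = 1/73984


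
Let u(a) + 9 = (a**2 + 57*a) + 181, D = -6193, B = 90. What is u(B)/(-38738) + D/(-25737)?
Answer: -52511420/498499953 ≈ -0.10534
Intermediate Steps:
u(a) = 172 + a**2 + 57*a (u(a) = -9 + ((a**2 + 57*a) + 181) = -9 + (181 + a**2 + 57*a) = 172 + a**2 + 57*a)
u(B)/(-38738) + D/(-25737) = (172 + 90**2 + 57*90)/(-38738) - 6193/(-25737) = (172 + 8100 + 5130)*(-1/38738) - 6193*(-1/25737) = 13402*(-1/38738) + 6193/25737 = -6701/19369 + 6193/25737 = -52511420/498499953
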